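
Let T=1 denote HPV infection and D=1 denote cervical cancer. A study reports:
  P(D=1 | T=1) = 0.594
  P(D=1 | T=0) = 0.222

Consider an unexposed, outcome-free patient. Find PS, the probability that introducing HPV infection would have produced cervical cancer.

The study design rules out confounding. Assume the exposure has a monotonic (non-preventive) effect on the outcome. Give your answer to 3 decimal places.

PS ≈ 0.478

Let p₁ = 0.594, p₀ = 0.222.
Under exogeneity and monotonicity, PS = (p₁ − p₀) / (1 − p₀).
PS = (0.594 − 0.222) / (1 − 0.222) = 0.372 / 0.778 ≈ 0.4781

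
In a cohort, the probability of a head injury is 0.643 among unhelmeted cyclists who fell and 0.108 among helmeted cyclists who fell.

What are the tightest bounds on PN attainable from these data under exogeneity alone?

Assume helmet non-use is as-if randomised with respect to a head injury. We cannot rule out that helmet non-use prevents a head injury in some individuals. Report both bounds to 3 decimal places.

0.832 ≤ PN ≤ 1.000

Let p₁ = 0.643, p₀ = 0.108.
Under exogeneity alone the bounds on PN are max{0,(p₁−p₀)/p₁} ≤ PN ≤ min{1,(1−p₀)/p₁}.
  lower = (p₁ − p₀)/p₁ = 0.535 / 0.643 ≈ 0.8320
  upper = min{1, (1 − p₀)/p₁} = 0.892 / 0.643 ≈ 1.3872 → capped at 1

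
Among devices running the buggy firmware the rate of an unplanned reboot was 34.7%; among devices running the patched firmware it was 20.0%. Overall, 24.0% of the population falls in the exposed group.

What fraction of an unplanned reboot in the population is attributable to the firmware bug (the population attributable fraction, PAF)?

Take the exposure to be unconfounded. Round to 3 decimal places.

PAF ≈ 0.150

p₁ = 0.347, p₀ = 0.2.
Overall risk P(Y=1) = π·p₁ + (1−π)·p₀ = 0.24×0.347 + 0.76×0.2 = 0.23528.
Under exogeneity, PAF = [P(Y=1) − p₀] / P(Y=1).
PAF = (0.23528 − 0.2) / 0.23528 ≈ 0.1499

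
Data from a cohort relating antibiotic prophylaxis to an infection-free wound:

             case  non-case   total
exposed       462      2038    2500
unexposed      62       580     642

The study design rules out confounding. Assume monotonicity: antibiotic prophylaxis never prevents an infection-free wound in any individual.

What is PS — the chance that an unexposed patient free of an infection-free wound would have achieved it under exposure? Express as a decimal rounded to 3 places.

p₁ = P(outcome | exposed) = 462/2500 = 0.1848
p₀ = P(outcome | unexposed) = 62/642 = 0.096573
Under exogeneity and monotonicity, PS = (p₁ − p₀) / (1 − p₀).
PS = (0.1848 − 0.096573) / (1 − 0.096573) = 0.088227 / 0.90343 ≈ 0.0977

PS ≈ 0.098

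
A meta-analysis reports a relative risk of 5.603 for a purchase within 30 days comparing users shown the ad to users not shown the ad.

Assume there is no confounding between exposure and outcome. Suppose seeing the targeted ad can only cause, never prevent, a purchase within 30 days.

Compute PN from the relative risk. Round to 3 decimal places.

Under exogeneity and monotonicity, PN = (RR − 1) / RR = 1 − 1/RR.
PN = (5.603 − 1) / 5.603 = 4.603 / 5.603 ≈ 0.8215

PN ≈ 0.822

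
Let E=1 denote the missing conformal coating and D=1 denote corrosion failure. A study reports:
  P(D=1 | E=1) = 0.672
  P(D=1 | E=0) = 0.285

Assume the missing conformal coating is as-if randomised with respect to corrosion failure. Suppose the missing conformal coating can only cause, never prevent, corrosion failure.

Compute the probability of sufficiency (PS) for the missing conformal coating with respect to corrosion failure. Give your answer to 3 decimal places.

PS ≈ 0.541

Let p₁ = 0.672, p₀ = 0.285.
Under exogeneity and monotonicity, PS = (p₁ − p₀) / (1 − p₀).
PS = (0.672 − 0.285) / (1 − 0.285) = 0.387 / 0.715 ≈ 0.5413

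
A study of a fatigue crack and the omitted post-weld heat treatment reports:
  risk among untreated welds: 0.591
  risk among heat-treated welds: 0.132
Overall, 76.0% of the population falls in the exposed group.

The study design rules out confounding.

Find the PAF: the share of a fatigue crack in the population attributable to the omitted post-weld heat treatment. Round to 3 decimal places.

PAF ≈ 0.725

Let p₁ = 0.591, p₀ = 0.132.
Overall risk P(Y=1) = π·p₁ + (1−π)·p₀ = 0.76×0.591 + 0.24×0.132 = 0.48084.
Under exogeneity, PAF = [P(Y=1) − p₀] / P(Y=1).
PAF = (0.48084 − 0.132) / 0.48084 ≈ 0.7255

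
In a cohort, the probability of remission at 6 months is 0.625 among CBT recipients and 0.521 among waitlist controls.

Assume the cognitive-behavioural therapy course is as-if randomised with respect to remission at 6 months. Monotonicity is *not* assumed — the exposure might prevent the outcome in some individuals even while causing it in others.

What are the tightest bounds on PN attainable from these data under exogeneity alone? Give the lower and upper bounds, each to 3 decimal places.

Let p₁ = 0.625, p₀ = 0.521.
Under exogeneity alone the bounds on PN are max{0,(p₁−p₀)/p₁} ≤ PN ≤ min{1,(1−p₀)/p₁}.
  lower = (p₁ − p₀)/p₁ = 0.104 / 0.625 ≈ 0.1664
  upper = min{1, (1 − p₀)/p₁} = 0.479 / 0.625 ≈ 0.7664

0.166 ≤ PN ≤ 0.766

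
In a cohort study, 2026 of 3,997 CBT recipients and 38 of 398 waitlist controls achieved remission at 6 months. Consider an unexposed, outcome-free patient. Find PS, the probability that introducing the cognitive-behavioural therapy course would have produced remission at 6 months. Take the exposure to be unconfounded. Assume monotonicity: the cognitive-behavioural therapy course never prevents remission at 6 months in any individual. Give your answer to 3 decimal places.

p₁ = P(outcome | exposed) = 2026/3997 = 0.50688
p₀ = P(outcome | unexposed) = 38/398 = 0.095477
Under exogeneity and monotonicity, PS = (p₁ − p₀) / (1 − p₀).
PS = (0.50688 − 0.095477) / (1 − 0.095477) = 0.4114 / 0.90452 ≈ 0.4548

PS ≈ 0.455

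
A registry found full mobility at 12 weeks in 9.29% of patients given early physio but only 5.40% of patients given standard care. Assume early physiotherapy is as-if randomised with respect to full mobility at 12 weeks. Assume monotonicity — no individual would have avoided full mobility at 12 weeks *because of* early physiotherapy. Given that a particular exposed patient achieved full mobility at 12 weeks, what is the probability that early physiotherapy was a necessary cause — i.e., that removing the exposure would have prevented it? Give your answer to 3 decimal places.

PN ≈ 0.419

p₁ = 0.0929, p₀ = 0.054.
Under exogeneity and monotonicity, PN = (p₁ − p₀) / p₁.
PN = (0.0929 − 0.054) / 0.0929 = 0.0389 / 0.0929 ≈ 0.4187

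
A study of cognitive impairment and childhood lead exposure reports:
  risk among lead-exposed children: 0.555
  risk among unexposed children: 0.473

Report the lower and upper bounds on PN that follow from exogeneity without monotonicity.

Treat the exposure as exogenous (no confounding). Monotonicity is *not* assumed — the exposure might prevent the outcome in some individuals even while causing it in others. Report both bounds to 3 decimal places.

0.148 ≤ PN ≤ 0.950

Let p₁ = 0.555, p₀ = 0.473.
Under exogeneity alone the bounds on PN are max{0,(p₁−p₀)/p₁} ≤ PN ≤ min{1,(1−p₀)/p₁}.
  lower = (p₁ − p₀)/p₁ = 0.082 / 0.555 ≈ 0.1477
  upper = min{1, (1 − p₀)/p₁} = 0.527 / 0.555 ≈ 0.9495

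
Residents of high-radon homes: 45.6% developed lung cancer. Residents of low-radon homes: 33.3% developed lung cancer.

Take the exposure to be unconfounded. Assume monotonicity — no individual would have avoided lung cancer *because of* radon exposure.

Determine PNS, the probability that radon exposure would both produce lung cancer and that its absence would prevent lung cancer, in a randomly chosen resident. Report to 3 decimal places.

p₁ = 0.456, p₀ = 0.333.
Under exogeneity and monotonicity, PNS = p₁ − p₀.
PNS = 0.456 − 0.333 = 0.123

PNS ≈ 0.123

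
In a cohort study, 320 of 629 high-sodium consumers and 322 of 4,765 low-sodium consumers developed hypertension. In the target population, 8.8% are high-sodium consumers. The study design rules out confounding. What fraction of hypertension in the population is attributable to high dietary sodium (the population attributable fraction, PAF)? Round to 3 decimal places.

p₁ = P(outcome | exposed) = 320/629 = 0.50874
p₀ = P(outcome | unexposed) = 322/4765 = 0.067576
Overall risk P(Y=1) = π·p₁ + (1−π)·p₀ = 0.088×0.50874 + 0.912×0.067576 = 0.1064.
Under exogeneity, PAF = [P(Y=1) − p₀] / P(Y=1).
PAF = (0.1064 − 0.067576) / 0.1064 ≈ 0.3649

PAF ≈ 0.365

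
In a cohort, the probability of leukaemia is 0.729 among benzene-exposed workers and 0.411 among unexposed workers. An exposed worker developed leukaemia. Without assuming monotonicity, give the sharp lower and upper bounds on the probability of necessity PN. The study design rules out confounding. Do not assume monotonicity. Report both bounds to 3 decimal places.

Let p₁ = 0.729, p₀ = 0.411.
Under exogeneity alone the bounds on PN are max{0,(p₁−p₀)/p₁} ≤ PN ≤ min{1,(1−p₀)/p₁}.
  lower = (p₁ − p₀)/p₁ = 0.318 / 0.729 ≈ 0.4362
  upper = min{1, (1 − p₀)/p₁} = 0.589 / 0.729 ≈ 0.8080

0.436 ≤ PN ≤ 0.808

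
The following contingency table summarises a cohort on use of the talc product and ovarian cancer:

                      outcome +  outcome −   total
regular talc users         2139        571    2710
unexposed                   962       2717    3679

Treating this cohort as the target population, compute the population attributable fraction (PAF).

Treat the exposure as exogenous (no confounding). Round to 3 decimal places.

p₁ = P(outcome | exposed) = 2139/2710 = 0.7893
p₀ = P(outcome | unexposed) = 962/3679 = 0.26148
Exposure prevalence π = 2710/6389 = 0.42417; overall risk P(Y=1) = 0.48537.
Under exogeneity, PAF = [P(Y=1) − p₀]/P(Y=1).
PAF = (0.48537 − 0.26148) / 0.48537 ≈ 0.4613

PAF ≈ 0.461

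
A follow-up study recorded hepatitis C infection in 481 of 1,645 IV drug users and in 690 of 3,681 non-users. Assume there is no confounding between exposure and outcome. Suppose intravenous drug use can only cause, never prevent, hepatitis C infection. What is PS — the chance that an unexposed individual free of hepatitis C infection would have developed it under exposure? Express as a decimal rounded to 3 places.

p₁ = P(outcome | exposed) = 481/1645 = 0.2924
p₀ = P(outcome | unexposed) = 690/3681 = 0.18745
Under exogeneity and monotonicity, PS = (p₁ − p₀) / (1 − p₀).
PS = (0.2924 − 0.18745) / (1 − 0.18745) = 0.10495 / 0.81255 ≈ 0.1292

PS ≈ 0.129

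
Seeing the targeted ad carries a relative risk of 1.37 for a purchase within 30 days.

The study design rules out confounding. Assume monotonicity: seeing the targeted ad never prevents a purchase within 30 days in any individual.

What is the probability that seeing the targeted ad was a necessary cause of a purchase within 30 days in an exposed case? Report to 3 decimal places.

Under exogeneity and monotonicity, PN = (RR − 1) / RR = 1 − 1/RR.
PN = (1.37 − 1) / 1.37 = 0.37 / 1.37 ≈ 0.2701

PN ≈ 0.270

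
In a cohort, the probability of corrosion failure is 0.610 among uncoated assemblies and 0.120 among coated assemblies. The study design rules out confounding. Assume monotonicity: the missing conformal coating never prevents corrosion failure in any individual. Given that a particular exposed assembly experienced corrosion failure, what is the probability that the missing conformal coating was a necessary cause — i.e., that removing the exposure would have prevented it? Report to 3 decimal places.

Let p₁ = 0.61, p₀ = 0.12.
Under exogeneity and monotonicity, PN = (p₁ − p₀) / p₁.
PN = (0.61 − 0.12) / 0.61 = 0.49 / 0.61 ≈ 0.8033

PN ≈ 0.803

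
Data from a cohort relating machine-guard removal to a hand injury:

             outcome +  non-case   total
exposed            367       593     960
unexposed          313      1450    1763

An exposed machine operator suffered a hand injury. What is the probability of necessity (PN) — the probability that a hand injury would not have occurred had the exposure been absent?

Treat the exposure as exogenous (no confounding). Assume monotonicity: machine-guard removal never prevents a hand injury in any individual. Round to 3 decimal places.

PN ≈ 0.536

p₁ = P(outcome | exposed) = 367/960 = 0.38229
p₀ = P(outcome | unexposed) = 313/1763 = 0.17754
Under exogeneity and monotonicity, PN = (p₁ − p₀)/p₁.
PN = (0.38229 − 0.17754) / 0.38229 ≈ 0.5356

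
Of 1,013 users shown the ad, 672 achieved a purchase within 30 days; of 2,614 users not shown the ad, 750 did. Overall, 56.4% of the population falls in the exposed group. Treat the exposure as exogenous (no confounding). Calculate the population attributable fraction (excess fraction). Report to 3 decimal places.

p₁ = P(outcome | exposed) = 672/1013 = 0.66338
p₀ = P(outcome | unexposed) = 750/2614 = 0.28692
Overall risk P(Y=1) = π·p₁ + (1−π)·p₀ = 0.564×0.66338 + 0.436×0.28692 = 0.49924.
Under exogeneity, PAF = [P(Y=1) − p₀] / P(Y=1).
PAF = (0.49924 − 0.28692) / 0.49924 ≈ 0.4253

PAF ≈ 0.425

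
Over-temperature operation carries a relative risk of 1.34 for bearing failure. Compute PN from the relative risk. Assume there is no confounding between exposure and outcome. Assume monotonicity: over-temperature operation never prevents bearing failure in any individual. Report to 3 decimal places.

PN ≈ 0.254

Under exogeneity and monotonicity, PN = (RR − 1) / RR = 1 − 1/RR.
PN = (1.34 − 1) / 1.34 = 0.34 / 1.34 ≈ 0.2537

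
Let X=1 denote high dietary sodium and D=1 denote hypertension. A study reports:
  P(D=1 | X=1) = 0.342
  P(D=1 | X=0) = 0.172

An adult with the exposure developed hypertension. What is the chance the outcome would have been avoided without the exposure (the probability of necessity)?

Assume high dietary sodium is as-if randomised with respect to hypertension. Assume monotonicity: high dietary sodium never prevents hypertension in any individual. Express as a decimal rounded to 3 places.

Let p₁ = 0.342, p₀ = 0.172.
Under exogeneity and monotonicity, PN = (p₁ − p₀) / p₁.
PN = (0.342 − 0.172) / 0.342 = 0.17 / 0.342 ≈ 0.4971

PN ≈ 0.497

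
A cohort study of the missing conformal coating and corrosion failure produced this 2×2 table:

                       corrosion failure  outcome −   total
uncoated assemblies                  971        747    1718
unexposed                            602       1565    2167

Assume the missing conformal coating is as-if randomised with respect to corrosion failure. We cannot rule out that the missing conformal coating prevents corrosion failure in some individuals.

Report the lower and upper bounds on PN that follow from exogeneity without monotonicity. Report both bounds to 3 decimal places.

p₁ = P(outcome | exposed) = 971/1718 = 0.56519
p₀ = P(outcome | unexposed) = 602/2167 = 0.2778
Under exogeneity alone the bounds on PN are max{0,(p₁−p₀)/p₁} ≤ PN ≤ min{1,(1−p₀)/p₁}.
  lower = (p₁ − p₀)/p₁ = 0.28739 / 0.56519 ≈ 0.5085
  upper = min{1, (1 − p₀)/p₁} = 0.7222 / 0.56519 ≈ 1.2778 → capped at 1

0.508 ≤ PN ≤ 1.000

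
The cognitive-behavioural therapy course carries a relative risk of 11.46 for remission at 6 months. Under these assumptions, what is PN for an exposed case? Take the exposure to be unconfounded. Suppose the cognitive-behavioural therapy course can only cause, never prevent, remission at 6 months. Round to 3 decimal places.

Under exogeneity and monotonicity, PN = (RR − 1) / RR = 1 − 1/RR.
PN = (11.46 − 1) / 11.46 = 10.46 / 11.46 ≈ 0.9127

PN ≈ 0.913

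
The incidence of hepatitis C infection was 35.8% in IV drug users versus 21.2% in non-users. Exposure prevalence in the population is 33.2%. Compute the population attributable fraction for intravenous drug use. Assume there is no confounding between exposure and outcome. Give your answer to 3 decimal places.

PAF ≈ 0.186

p₁ = 0.358, p₀ = 0.212.
Overall risk P(Y=1) = π·p₁ + (1−π)·p₀ = 0.332×0.358 + 0.668×0.212 = 0.26047.
Under exogeneity, PAF = [P(Y=1) − p₀] / P(Y=1).
PAF = (0.26047 − 0.212) / 0.26047 ≈ 0.1861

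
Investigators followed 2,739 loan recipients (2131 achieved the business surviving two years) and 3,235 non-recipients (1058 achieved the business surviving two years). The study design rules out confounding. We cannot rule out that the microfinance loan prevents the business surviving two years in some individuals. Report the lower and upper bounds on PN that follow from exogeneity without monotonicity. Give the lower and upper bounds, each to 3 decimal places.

0.580 ≤ PN ≤ 0.865

p₁ = P(outcome | exposed) = 2131/2739 = 0.77802
p₀ = P(outcome | unexposed) = 1058/3235 = 0.32705
Under exogeneity alone the bounds on PN are max{0,(p₁−p₀)/p₁} ≤ PN ≤ min{1,(1−p₀)/p₁}.
  lower = (p₁ − p₀)/p₁ = 0.45097 / 0.77802 ≈ 0.5796
  upper = min{1, (1 − p₀)/p₁} = 0.67295 / 0.77802 ≈ 0.8650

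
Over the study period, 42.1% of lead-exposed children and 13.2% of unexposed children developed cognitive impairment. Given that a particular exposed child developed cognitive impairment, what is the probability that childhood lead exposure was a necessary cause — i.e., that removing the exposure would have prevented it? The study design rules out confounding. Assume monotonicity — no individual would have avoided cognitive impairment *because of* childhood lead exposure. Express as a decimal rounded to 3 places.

p₁ = 0.421, p₀ = 0.132.
Under exogeneity and monotonicity, PN = (p₁ − p₀) / p₁.
PN = (0.421 − 0.132) / 0.421 = 0.289 / 0.421 ≈ 0.6865

PN ≈ 0.686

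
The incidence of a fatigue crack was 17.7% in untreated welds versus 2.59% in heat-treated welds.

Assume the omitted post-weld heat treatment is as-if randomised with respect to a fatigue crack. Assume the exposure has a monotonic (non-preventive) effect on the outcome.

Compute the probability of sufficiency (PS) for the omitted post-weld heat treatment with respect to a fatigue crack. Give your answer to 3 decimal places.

p₁ = 0.177, p₀ = 0.0259.
Under exogeneity and monotonicity, PS = (p₁ − p₀) / (1 − p₀).
PS = (0.177 − 0.0259) / (1 − 0.0259) = 0.1511 / 0.9741 ≈ 0.1551

PS ≈ 0.155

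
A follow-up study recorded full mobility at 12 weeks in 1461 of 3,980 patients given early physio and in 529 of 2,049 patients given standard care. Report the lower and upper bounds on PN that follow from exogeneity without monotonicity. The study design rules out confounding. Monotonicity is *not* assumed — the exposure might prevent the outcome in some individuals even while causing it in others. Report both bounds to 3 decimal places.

0.297 ≤ PN ≤ 1.000

p₁ = P(outcome | exposed) = 1461/3980 = 0.36709
p₀ = P(outcome | unexposed) = 529/2049 = 0.25817
Under exogeneity alone the bounds on PN are max{0,(p₁−p₀)/p₁} ≤ PN ≤ min{1,(1−p₀)/p₁}.
  lower = (p₁ − p₀)/p₁ = 0.10891 / 0.36709 ≈ 0.2967
  upper = min{1, (1 − p₀)/p₁} = 0.74183 / 0.36709 ≈ 2.0209 → capped at 1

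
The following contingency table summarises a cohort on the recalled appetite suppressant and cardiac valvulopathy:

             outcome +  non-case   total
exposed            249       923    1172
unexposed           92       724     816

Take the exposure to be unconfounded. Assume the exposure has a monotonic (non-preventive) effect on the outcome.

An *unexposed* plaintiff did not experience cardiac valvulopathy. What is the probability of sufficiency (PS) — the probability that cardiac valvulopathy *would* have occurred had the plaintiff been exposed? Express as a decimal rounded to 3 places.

p₁ = P(outcome | exposed) = 249/1172 = 0.21246
p₀ = P(outcome | unexposed) = 92/816 = 0.11275
Under exogeneity and monotonicity, PS = (p₁ − p₀)/(1 − p₀).
PS = (0.21246 − 0.11275) / 0.88725 ≈ 0.1124

PS ≈ 0.112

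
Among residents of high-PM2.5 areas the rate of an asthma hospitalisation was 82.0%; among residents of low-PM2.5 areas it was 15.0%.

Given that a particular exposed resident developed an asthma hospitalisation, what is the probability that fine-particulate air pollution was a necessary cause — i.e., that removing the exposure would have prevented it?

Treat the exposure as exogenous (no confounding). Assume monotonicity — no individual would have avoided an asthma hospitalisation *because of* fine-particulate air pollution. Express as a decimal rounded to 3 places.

PN ≈ 0.817

p₁ = 0.82, p₀ = 0.15.
Under exogeneity and monotonicity, PN = (p₁ − p₀) / p₁.
PN = (0.82 − 0.15) / 0.82 = 0.67 / 0.82 ≈ 0.8171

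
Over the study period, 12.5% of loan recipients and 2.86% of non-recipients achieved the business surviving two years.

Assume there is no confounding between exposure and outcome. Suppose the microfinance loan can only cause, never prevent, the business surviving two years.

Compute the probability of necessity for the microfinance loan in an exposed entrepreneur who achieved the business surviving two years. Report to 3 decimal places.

p₁ = 0.125, p₀ = 0.0286.
Under exogeneity and monotonicity, PN = (p₁ − p₀) / p₁.
PN = (0.125 − 0.0286) / 0.125 = 0.0964 / 0.125 ≈ 0.7712

PN ≈ 0.771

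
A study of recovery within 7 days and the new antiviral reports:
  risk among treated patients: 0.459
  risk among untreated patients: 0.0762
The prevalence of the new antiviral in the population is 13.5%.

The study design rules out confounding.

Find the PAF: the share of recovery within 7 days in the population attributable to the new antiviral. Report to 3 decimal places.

PAF ≈ 0.404

Let p₁ = 0.459, p₀ = 0.0762.
Overall risk P(Y=1) = π·p₁ + (1−π)·p₀ = 0.135×0.459 + 0.865×0.0762 = 0.12788.
Under exogeneity, PAF = [P(Y=1) − p₀] / P(Y=1).
PAF = (0.12788 − 0.0762) / 0.12788 ≈ 0.4041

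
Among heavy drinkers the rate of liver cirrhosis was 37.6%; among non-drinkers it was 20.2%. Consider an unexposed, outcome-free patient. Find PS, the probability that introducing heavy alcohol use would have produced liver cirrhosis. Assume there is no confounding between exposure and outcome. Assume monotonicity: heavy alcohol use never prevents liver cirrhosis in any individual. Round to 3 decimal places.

PS ≈ 0.218

p₁ = 0.376, p₀ = 0.202.
Under exogeneity and monotonicity, PS = (p₁ − p₀) / (1 − p₀).
PS = (0.376 − 0.202) / (1 − 0.202) = 0.174 / 0.798 ≈ 0.2180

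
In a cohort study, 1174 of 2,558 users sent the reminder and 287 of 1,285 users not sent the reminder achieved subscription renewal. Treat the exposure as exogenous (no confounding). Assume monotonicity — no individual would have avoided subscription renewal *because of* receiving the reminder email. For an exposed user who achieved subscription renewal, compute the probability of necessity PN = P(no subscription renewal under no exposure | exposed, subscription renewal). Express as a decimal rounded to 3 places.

PN ≈ 0.513

p₁ = P(outcome | exposed) = 1174/2558 = 0.45895
p₀ = P(outcome | unexposed) = 287/1285 = 0.22335
Under exogeneity and monotonicity, PN = (p₁ − p₀) / p₁.
PN = (0.45895 − 0.22335) / 0.45895 = 0.23561 / 0.45895 ≈ 0.5134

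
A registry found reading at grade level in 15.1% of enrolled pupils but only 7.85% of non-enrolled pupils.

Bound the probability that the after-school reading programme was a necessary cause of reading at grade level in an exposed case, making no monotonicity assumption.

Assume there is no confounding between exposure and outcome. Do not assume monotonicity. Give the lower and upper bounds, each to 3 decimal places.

p₁ = 0.151, p₀ = 0.0785.
Under exogeneity alone the bounds on PN are max{0,(p₁−p₀)/p₁} ≤ PN ≤ min{1,(1−p₀)/p₁}.
  lower = (p₁ − p₀)/p₁ = 0.0725 / 0.151 ≈ 0.4801
  upper = min{1, (1 − p₀)/p₁} = 0.9215 / 0.151 ≈ 6.1026 → capped at 1

0.480 ≤ PN ≤ 1.000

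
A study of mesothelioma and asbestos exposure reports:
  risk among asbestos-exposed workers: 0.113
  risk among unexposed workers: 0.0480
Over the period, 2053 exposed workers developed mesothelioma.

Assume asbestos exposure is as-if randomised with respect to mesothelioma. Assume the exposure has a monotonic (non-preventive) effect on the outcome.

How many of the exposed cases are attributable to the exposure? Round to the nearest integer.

Let p₁ = 0.113, p₀ = 0.048.
PN = (p₁ − p₀)/p₁ = (0.113 − 0.048) / 0.113 ≈ 0.57522.
Attributable cases ≈ PN × (exposed cases) = 0.57522 × 2053 ≈ 1180.93.

about 1181 cases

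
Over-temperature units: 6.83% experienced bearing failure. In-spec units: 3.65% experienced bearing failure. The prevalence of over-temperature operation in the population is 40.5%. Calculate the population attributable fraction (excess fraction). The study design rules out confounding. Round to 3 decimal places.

PAF ≈ 0.261

p₁ = 0.0683, p₀ = 0.0365.
Overall risk P(Y=1) = π·p₁ + (1−π)·p₀ = 0.405×0.0683 + 0.595×0.0365 = 0.049379.
Under exogeneity, PAF = [P(Y=1) − p₀] / P(Y=1).
PAF = (0.049379 − 0.0365) / 0.049379 ≈ 0.2608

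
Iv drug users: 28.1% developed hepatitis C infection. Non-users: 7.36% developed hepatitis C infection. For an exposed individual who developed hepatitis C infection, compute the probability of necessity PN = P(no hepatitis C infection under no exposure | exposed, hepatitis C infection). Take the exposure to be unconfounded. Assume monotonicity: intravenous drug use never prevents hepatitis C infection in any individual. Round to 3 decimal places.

PN ≈ 0.738

p₁ = 0.281, p₀ = 0.0736.
Under exogeneity and monotonicity, PN = (p₁ − p₀) / p₁.
PN = (0.281 − 0.0736) / 0.281 = 0.2074 / 0.281 ≈ 0.7381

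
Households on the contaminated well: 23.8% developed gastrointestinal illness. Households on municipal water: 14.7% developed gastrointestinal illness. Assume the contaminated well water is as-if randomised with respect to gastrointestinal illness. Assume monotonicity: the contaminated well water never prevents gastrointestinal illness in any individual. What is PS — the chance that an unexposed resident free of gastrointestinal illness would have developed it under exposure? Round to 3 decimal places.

PS ≈ 0.107

p₁ = 0.238, p₀ = 0.147.
Under exogeneity and monotonicity, PS = (p₁ − p₀) / (1 − p₀).
PS = (0.238 − 0.147) / (1 − 0.147) = 0.091 / 0.853 ≈ 0.1067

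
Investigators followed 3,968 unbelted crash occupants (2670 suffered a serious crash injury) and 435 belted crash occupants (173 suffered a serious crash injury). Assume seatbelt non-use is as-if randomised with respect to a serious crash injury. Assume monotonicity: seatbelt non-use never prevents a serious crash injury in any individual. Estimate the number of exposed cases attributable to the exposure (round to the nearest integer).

about 1092 cases

p₁ = P(outcome | exposed) = 2670/3968 = 0.67288
p₀ = P(outcome | unexposed) = 173/435 = 0.3977
PN = (p₁ − p₀)/p₁ = (0.67288 − 0.3977) / 0.67288 ≈ 0.40896.
Attributable cases ≈ PN × (exposed cases) = 0.40896 × 2670 ≈ 1091.92.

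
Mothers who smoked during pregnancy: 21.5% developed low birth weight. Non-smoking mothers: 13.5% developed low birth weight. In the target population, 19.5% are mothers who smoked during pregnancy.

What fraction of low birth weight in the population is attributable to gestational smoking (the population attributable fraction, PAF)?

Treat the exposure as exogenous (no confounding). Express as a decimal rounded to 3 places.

PAF ≈ 0.104

p₁ = 0.215, p₀ = 0.135.
Overall risk P(Y=1) = π·p₁ + (1−π)·p₀ = 0.195×0.215 + 0.805×0.135 = 0.1506.
Under exogeneity, PAF = [P(Y=1) − p₀] / P(Y=1).
PAF = (0.1506 − 0.135) / 0.1506 ≈ 0.1036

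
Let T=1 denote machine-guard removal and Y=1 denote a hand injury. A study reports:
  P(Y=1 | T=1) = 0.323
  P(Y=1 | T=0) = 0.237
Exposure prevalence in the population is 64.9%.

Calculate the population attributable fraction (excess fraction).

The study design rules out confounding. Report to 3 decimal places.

PAF ≈ 0.191

Let p₁ = 0.323, p₀ = 0.237.
Overall risk P(Y=1) = π·p₁ + (1−π)·p₀ = 0.649×0.323 + 0.351×0.237 = 0.29281.
Under exogeneity, PAF = [P(Y=1) − p₀] / P(Y=1).
PAF = (0.29281 − 0.237) / 0.29281 ≈ 0.1906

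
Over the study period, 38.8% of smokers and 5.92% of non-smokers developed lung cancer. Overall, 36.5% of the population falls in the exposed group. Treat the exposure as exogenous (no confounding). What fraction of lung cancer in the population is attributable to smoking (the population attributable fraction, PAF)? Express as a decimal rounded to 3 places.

PAF ≈ 0.670

p₁ = 0.388, p₀ = 0.0592.
Overall risk P(Y=1) = π·p₁ + (1−π)·p₀ = 0.365×0.388 + 0.635×0.0592 = 0.17921.
Under exogeneity, PAF = [P(Y=1) − p₀] / P(Y=1).
PAF = (0.17921 − 0.0592) / 0.17921 ≈ 0.6697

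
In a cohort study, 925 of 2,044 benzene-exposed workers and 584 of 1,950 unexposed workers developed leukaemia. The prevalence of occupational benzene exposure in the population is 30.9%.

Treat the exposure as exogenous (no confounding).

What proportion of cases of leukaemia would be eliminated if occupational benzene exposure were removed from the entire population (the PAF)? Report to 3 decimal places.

PAF ≈ 0.136

p₁ = P(outcome | exposed) = 925/2044 = 0.45254
p₀ = P(outcome | unexposed) = 584/1950 = 0.29949
Overall risk P(Y=1) = π·p₁ + (1−π)·p₀ = 0.309×0.45254 + 0.691×0.29949 = 0.34678.
Under exogeneity, PAF = [P(Y=1) − p₀] / P(Y=1).
PAF = (0.34678 − 0.29949) / 0.34678 ≈ 0.1364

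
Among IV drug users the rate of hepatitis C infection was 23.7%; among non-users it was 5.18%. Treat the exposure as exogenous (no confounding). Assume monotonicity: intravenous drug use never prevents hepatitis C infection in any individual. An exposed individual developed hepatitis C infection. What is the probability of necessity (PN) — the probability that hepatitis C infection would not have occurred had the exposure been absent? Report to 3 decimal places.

PN ≈ 0.781

p₁ = 0.237, p₀ = 0.0518.
Under exogeneity and monotonicity, PN = (p₁ − p₀) / p₁.
PN = (0.237 − 0.0518) / 0.237 = 0.1852 / 0.237 ≈ 0.7814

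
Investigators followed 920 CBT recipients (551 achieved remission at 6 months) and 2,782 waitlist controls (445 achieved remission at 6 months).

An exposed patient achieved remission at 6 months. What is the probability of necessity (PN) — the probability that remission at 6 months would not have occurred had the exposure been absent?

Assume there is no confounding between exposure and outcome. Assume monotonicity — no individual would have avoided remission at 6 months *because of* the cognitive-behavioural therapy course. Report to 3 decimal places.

p₁ = P(outcome | exposed) = 551/920 = 0.59891
p₀ = P(outcome | unexposed) = 445/2782 = 0.15996
Under exogeneity and monotonicity, PN = (p₁ − p₀) / p₁.
PN = (0.59891 − 0.15996) / 0.59891 = 0.43896 / 0.59891 ≈ 0.7329

PN ≈ 0.733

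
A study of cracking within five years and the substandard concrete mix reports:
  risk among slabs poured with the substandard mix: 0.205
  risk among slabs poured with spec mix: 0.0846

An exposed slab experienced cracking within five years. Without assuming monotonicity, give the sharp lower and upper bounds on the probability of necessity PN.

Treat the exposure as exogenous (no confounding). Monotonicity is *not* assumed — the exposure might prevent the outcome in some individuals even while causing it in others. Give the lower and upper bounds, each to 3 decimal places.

Let p₁ = 0.205, p₀ = 0.0846.
Under exogeneity alone the bounds on PN are max{0,(p₁−p₀)/p₁} ≤ PN ≤ min{1,(1−p₀)/p₁}.
  lower = (p₁ − p₀)/p₁ = 0.1204 / 0.205 ≈ 0.5873
  upper = min{1, (1 − p₀)/p₁} = 0.9154 / 0.205 ≈ 4.4654 → capped at 1

0.587 ≤ PN ≤ 1.000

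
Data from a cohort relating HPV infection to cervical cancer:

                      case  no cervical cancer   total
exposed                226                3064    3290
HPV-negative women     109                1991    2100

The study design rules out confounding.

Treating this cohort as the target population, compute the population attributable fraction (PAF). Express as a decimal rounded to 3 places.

PAF ≈ 0.165

p₁ = P(outcome | exposed) = 226/3290 = 0.068693
p₀ = P(outcome | unexposed) = 109/2100 = 0.051905
Exposure prevalence π = 3290/5390 = 0.61039; overall risk P(Y=1) = 0.062152.
Under exogeneity, PAF = [P(Y=1) − p₀]/P(Y=1).
PAF = (0.062152 − 0.051905) / 0.062152 ≈ 0.1649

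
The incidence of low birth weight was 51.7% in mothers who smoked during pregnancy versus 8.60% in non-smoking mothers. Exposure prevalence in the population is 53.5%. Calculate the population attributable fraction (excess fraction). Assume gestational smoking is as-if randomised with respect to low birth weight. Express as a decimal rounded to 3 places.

p₁ = 0.517, p₀ = 0.086.
Overall risk P(Y=1) = π·p₁ + (1−π)·p₀ = 0.535×0.517 + 0.465×0.086 = 0.31659.
Under exogeneity, PAF = [P(Y=1) − p₀] / P(Y=1).
PAF = (0.31659 − 0.086) / 0.31659 ≈ 0.7284

PAF ≈ 0.728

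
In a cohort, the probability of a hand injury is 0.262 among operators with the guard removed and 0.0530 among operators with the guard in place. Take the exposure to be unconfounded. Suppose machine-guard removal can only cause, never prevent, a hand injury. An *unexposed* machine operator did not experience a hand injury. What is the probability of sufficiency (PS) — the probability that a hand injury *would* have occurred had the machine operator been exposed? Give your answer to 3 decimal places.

PS ≈ 0.221

Let p₁ = 0.262, p₀ = 0.053.
Under exogeneity and monotonicity, PS = (p₁ − p₀) / (1 − p₀).
PS = (0.262 − 0.053) / (1 − 0.053) = 0.209 / 0.947 ≈ 0.2207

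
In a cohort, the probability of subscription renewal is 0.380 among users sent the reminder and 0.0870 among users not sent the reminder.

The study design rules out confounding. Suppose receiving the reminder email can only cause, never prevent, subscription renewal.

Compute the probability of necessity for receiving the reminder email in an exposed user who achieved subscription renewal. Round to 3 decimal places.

PN ≈ 0.771

Let p₁ = 0.38, p₀ = 0.087.
Under exogeneity and monotonicity, PN = (p₁ − p₀) / p₁.
PN = (0.38 − 0.087) / 0.38 = 0.293 / 0.38 ≈ 0.7711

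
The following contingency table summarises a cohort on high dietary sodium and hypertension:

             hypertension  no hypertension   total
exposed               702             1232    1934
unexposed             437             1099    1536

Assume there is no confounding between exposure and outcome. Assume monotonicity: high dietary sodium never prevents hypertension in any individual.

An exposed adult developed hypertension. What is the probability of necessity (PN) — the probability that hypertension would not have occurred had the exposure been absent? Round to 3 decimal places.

p₁ = P(outcome | exposed) = 702/1934 = 0.36298
p₀ = P(outcome | unexposed) = 437/1536 = 0.28451
Under exogeneity and monotonicity, PN = (p₁ − p₀)/p₁.
PN = (0.36298 − 0.28451) / 0.36298 ≈ 0.2162

PN ≈ 0.216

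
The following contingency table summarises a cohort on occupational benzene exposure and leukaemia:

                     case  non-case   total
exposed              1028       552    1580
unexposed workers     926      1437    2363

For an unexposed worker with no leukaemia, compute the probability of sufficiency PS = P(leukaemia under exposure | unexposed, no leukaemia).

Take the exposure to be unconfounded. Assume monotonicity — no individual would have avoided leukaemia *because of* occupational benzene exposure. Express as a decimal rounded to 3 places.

PS ≈ 0.426

p₁ = P(outcome | exposed) = 1028/1580 = 0.65063
p₀ = P(outcome | unexposed) = 926/2363 = 0.39187
Under exogeneity and monotonicity, PS = (p₁ − p₀)/(1 − p₀).
PS = (0.65063 − 0.39187) / 0.60813 ≈ 0.4255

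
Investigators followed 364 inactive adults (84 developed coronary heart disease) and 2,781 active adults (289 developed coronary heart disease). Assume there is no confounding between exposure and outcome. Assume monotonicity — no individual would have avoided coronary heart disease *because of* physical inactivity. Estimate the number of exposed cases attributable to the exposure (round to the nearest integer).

about 46 cases

p₁ = P(outcome | exposed) = 84/364 = 0.23077
p₀ = P(outcome | unexposed) = 289/2781 = 0.10392
PN = (p₁ − p₀)/p₁ = (0.23077 − 0.10392) / 0.23077 ≈ 0.54968.
Attributable cases ≈ PN × (exposed cases) = 0.54968 × 84 ≈ 46.17.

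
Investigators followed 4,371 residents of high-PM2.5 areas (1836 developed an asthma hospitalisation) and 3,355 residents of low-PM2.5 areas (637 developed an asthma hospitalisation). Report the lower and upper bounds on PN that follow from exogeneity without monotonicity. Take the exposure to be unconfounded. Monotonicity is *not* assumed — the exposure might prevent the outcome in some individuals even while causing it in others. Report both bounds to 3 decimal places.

p₁ = P(outcome | exposed) = 1836/4371 = 0.42004
p₀ = P(outcome | unexposed) = 637/3355 = 0.18987
Under exogeneity alone the bounds on PN are max{0,(p₁−p₀)/p₁} ≤ PN ≤ min{1,(1−p₀)/p₁}.
  lower = (p₁ − p₀)/p₁ = 0.23018 / 0.42004 ≈ 0.5480
  upper = min{1, (1 − p₀)/p₁} = 0.81013 / 0.42004 ≈ 1.9287 → capped at 1

0.548 ≤ PN ≤ 1.000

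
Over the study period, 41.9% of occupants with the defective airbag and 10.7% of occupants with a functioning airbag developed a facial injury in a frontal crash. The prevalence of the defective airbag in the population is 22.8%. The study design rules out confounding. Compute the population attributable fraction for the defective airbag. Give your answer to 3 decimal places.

p₁ = 0.419, p₀ = 0.107.
Overall risk P(Y=1) = π·p₁ + (1−π)·p₀ = 0.228×0.419 + 0.772×0.107 = 0.17814.
Under exogeneity, PAF = [P(Y=1) − p₀] / P(Y=1).
PAF = (0.17814 − 0.107) / 0.17814 ≈ 0.3993

PAF ≈ 0.399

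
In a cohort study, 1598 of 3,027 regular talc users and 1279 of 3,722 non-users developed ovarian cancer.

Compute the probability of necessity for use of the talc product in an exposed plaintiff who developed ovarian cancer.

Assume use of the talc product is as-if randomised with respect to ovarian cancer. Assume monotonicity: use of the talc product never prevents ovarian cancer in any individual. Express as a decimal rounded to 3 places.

PN ≈ 0.349

p₁ = P(outcome | exposed) = 1598/3027 = 0.52792
p₀ = P(outcome | unexposed) = 1279/3722 = 0.34363
Under exogeneity and monotonicity, PN = (p₁ − p₀) / p₁.
PN = (0.52792 − 0.34363) / 0.52792 = 0.18428 / 0.52792 ≈ 0.3491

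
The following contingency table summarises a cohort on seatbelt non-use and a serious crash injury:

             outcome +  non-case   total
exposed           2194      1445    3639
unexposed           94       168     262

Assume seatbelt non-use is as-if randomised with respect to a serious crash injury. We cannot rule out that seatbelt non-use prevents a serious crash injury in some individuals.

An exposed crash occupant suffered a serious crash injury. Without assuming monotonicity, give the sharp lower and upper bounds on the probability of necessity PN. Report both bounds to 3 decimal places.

0.405 ≤ PN ≤ 1.000

p₁ = P(outcome | exposed) = 2194/3639 = 0.60291
p₀ = P(outcome | unexposed) = 94/262 = 0.35878
Under exogeneity alone the bounds on PN are max{0,(p₁−p₀)/p₁} ≤ PN ≤ min{1,(1−p₀)/p₁}.
  lower = (p₁ − p₀)/p₁ = 0.24413 / 0.60291 ≈ 0.4049
  upper = min{1, (1 − p₀)/p₁} = 0.64122 / 0.60291 ≈ 1.0635 → capped at 1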